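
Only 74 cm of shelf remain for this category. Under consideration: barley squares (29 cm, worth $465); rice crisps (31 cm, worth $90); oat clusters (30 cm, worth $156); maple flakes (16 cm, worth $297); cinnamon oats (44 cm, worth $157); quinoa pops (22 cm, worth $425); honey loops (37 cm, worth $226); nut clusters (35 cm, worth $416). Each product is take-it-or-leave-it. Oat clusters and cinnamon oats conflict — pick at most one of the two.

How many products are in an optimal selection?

3

The maximum weekly sales within 74 cm is 1187.
For example barley squares + maple flakes + quinoa pops achieves it, using 67 cm.
Every optimal selection uses 3 products.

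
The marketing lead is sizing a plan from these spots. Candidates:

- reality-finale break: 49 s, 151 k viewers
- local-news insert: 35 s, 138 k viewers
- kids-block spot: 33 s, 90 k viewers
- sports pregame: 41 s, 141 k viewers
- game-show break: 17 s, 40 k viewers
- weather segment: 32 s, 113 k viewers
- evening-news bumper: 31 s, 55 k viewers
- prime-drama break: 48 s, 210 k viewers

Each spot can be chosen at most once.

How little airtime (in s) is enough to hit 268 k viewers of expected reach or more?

76

Look for the lowest-airtime combination reaching 268.
local-news insert + sports pregame: 279 expected reach at 76 s.
No combination under 76 s hits 268.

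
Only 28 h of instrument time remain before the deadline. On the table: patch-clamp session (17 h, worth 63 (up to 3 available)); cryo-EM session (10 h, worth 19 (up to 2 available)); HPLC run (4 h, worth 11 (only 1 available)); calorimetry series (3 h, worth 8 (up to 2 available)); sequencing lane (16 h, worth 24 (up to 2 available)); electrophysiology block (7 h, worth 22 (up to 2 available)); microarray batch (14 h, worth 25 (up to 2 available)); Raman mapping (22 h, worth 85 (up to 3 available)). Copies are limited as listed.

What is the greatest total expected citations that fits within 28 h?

101

Taking the top-ratio experiments first gives HPLC run + Raman mapping for 96 (26 h).
Dropping HPLC run frees 4 h; slotting in 2×calorimetry series (6 h) lifts the total to 101 at 28 h.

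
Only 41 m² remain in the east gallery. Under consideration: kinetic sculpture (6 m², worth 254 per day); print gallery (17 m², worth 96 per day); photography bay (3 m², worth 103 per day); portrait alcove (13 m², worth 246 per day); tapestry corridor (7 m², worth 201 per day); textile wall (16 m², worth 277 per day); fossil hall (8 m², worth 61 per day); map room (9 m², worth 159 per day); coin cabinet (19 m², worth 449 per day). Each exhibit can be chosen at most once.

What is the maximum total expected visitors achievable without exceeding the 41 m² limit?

1063

A density-first pass picks kinetic sculpture + photography bay + tapestry corridor + coin cabinet — 1007 at 35 m².
The 3 m² tied up in photography bay is better spent on map room — total rises to 1063 (41 m²).
That's the maximum — no swap from here does better than 1063.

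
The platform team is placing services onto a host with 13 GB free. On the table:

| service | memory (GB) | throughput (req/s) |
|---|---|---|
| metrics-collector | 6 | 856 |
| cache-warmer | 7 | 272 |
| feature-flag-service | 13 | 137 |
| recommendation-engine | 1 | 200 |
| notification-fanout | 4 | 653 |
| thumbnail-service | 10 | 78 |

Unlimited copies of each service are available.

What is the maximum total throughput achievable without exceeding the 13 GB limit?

Density check — recommendation-engine 200.00, notification-fanout 163.25, metrics-collector 142.67 are the best per GB.
Taking 13×recommendation-engine: 13 GB used, 2600 in throughput.
Every other selection either busts 13 GB or fails to beat 2600.

2600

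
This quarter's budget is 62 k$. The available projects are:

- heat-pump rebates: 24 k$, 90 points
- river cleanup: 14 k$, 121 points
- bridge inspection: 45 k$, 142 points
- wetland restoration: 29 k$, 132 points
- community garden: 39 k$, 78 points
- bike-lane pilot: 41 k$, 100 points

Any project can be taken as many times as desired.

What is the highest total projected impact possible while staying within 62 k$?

484

Ranking by ratio (projected impact/k$): river cleanup 8.64, wetland restoration 4.55, heat-pump rebates 3.75.
Taking 4×river cleanup: 56 k$ used, 484 in projected impact.
That's the maximum — no swap from here does better than 484.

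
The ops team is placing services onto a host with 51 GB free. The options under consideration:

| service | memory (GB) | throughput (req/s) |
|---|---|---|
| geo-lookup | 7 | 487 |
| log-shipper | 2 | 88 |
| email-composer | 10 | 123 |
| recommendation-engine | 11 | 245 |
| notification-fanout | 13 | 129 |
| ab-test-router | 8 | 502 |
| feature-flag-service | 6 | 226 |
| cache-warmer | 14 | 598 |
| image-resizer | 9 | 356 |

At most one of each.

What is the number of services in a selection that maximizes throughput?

6

The maximum throughput within 51 GB is 2276.
One optimal bundle: geo-lookup + log-shipper + recommendation-engine + ab-test-router + cache-warmer + image-resizer (51 GB).
Any selection reaching 2276 contains exactly 6 services.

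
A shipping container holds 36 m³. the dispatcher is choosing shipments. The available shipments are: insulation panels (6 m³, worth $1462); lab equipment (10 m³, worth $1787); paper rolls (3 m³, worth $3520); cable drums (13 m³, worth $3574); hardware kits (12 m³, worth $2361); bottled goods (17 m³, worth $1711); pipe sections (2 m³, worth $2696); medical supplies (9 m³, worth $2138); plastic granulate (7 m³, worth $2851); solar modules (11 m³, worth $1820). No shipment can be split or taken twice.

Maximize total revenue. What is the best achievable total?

Taking the top-ratio shipments first gives insulation panels + paper rolls + cable drums + pipe sections + plastic granulate for 14103 (31 m³).
Replace insulation panels with medical supplies: the trade gains 676 net, giving 14779 at 34 m³.

14779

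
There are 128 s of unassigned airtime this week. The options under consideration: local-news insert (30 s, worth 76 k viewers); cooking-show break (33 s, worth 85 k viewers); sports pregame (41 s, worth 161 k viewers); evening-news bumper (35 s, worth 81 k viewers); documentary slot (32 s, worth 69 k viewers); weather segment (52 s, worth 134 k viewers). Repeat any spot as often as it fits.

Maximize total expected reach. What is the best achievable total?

By expected reach per s: sports pregame 3.93, weather segment 2.58, cooking-show break 2.58, local-news insert 2.53 lead.
The ratio ordering already packs tightly: 3×sports pregame, 123 s, 483.
No other feasible combination exceeds 483.

483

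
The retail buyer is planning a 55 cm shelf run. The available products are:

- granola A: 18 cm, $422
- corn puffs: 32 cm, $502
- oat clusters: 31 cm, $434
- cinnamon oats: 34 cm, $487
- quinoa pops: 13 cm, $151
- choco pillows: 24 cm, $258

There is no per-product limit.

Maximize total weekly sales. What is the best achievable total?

1266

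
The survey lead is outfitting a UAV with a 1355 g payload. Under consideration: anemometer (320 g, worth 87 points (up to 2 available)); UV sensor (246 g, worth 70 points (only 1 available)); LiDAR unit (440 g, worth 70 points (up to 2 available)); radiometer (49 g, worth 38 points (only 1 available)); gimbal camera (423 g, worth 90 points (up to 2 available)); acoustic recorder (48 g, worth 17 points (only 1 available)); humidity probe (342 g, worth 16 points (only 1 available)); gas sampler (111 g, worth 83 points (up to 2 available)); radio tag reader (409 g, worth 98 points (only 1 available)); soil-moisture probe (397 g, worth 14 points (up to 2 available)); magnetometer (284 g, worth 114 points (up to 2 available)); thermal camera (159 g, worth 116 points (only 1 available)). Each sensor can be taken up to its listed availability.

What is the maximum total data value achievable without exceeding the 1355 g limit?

635

By data value per g: radiometer 0.78, gas sampler 0.75, thermal camera 0.73, magnetometer 0.40 lead.
Best packing: UV sensor + radiometer + acoustic recorder + 2×gas sampler + 2×magnetometer + thermal camera — 1292 g, 635 total.
That's the maximum — no swap from here does better than 635.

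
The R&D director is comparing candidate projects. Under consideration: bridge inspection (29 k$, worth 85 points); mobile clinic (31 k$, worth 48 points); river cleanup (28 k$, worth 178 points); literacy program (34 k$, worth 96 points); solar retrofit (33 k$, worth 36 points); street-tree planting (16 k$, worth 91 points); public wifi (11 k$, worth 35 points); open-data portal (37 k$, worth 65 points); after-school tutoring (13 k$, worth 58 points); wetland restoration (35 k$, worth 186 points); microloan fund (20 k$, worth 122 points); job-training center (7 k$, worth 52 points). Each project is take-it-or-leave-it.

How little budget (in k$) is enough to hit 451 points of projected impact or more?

78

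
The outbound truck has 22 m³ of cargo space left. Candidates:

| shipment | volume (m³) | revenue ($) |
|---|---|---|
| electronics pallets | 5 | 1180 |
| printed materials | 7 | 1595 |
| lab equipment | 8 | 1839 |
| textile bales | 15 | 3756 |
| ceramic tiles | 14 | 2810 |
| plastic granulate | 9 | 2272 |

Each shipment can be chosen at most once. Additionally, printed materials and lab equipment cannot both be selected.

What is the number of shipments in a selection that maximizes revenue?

2

Optimal total is 5351.
For example printed materials + textile bales achieves it, using 22 m³.
All optima have 2 shipments.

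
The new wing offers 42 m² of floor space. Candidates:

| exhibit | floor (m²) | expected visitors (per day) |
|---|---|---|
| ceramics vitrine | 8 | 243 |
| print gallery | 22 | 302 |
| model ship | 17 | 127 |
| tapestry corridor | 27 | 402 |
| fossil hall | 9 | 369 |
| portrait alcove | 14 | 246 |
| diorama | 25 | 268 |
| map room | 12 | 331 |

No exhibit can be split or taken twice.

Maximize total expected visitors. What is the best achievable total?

The ratio heuristic lands on ceramics vitrine + fossil hall + map room (943) but leaves 13 m² idle.
The 8 m² tied up in ceramics vitrine is better spent on portrait alcove — total rises to 946 (35 m²).
Runner-up ceramics vitrine + fossil hall + map room tops out at 943.

946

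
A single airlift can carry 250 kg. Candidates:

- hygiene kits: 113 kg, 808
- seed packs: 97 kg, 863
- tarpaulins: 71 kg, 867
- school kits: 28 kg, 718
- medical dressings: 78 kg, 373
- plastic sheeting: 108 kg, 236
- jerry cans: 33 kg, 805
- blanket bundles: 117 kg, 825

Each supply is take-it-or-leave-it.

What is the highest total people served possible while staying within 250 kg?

3253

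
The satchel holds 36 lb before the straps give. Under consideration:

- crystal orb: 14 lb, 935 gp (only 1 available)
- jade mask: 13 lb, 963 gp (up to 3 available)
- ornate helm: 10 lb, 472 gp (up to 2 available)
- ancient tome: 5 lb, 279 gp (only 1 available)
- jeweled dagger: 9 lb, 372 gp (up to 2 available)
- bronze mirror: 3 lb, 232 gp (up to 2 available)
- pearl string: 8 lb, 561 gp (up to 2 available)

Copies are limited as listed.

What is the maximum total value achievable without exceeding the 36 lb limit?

2549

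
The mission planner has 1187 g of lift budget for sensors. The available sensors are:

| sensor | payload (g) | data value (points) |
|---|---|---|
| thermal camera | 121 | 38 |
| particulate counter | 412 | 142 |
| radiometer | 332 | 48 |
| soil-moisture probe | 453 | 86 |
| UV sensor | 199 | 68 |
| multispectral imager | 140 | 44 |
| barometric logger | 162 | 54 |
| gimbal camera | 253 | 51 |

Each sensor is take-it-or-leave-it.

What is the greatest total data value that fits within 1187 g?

359

Ranking by ratio (data value/g): particulate counter 0.34, UV sensor 0.34, barometric logger 0.33.
Greedy by ratio would take thermal camera + particulate counter + UV sensor + multispectral imager + barometric logger: 1034 g used, total 346.
Replace thermal camera with gimbal camera: the trade gains 13 net, giving 359 at 1166 g.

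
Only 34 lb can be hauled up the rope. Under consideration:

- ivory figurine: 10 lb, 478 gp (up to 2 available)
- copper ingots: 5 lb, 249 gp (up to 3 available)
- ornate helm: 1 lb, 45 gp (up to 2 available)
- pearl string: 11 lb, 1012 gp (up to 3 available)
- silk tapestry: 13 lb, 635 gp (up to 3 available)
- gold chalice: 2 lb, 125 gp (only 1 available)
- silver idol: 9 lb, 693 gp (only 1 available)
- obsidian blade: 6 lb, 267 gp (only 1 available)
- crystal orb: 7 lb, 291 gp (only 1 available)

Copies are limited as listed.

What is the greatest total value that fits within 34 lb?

3081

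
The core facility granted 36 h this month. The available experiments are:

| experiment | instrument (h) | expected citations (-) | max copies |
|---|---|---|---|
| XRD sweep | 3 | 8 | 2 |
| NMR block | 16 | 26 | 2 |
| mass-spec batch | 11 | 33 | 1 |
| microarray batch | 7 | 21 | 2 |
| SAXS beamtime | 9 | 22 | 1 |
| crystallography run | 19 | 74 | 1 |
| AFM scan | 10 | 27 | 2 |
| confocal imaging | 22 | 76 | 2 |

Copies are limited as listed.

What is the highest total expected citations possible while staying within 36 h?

A density-first pass picks 2×XRD sweep + mass-spec batch + crystallography run — 123 at 36 h.
Dropping XRD sweep and mass-spec batch frees 14 h; slotting in 2×microarray batch (14 h) lifts the total to 124 at 36 h.
Nothing else within 36 h beats 124.

124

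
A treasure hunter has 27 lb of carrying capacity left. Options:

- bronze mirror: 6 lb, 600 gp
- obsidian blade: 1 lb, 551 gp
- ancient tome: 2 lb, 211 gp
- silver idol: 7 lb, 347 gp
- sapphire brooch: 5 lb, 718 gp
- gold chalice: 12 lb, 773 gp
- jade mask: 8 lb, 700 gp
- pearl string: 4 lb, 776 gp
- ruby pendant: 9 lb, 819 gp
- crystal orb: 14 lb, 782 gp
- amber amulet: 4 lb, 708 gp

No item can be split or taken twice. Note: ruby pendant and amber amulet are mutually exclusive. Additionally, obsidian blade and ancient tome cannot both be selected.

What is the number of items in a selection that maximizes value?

The maximum value within 27 lb is 3700.
One optimal bundle: bronze mirror + obsidian blade + silver idol + sapphire brooch + pearl string + amber amulet (27 lb).
Every optimal selection uses 6 items.

6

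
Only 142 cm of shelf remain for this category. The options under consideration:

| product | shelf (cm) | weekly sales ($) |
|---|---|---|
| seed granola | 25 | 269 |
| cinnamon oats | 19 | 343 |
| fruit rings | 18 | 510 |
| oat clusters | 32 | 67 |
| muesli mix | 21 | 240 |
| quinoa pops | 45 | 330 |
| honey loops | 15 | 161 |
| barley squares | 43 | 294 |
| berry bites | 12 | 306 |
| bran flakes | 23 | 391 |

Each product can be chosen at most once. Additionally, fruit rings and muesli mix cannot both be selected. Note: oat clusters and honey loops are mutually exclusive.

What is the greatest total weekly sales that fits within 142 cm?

2149

Seed granola + cinnamon oats + fruit rings + quinoa pops + berry bites + bran flakes uses 142 of the 142 cm and totals 2149.
Runner-up seed granola + cinnamon oats + fruit rings + barley squares + berry bites + bran flakes tops out at 2113.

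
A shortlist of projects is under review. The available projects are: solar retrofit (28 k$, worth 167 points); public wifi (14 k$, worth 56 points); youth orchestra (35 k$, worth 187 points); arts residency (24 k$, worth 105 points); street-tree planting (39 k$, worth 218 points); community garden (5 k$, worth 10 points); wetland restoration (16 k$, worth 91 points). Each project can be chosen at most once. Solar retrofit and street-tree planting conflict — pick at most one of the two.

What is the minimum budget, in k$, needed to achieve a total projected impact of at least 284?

55

Look for the lowest-budget combination reaching 284.
street-tree planting + wetland restoration reaches 309 using 55 k$.
Any bundle with less than 55 k$ falls short of 284.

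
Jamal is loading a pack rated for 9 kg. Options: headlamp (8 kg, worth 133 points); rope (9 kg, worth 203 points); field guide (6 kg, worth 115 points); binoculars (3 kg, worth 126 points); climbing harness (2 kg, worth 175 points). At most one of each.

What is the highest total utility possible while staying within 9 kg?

The ratio ordering already packs tightly: binoculars + climbing harness, 5 kg, 301.
No other feasible combination exceeds 301.

301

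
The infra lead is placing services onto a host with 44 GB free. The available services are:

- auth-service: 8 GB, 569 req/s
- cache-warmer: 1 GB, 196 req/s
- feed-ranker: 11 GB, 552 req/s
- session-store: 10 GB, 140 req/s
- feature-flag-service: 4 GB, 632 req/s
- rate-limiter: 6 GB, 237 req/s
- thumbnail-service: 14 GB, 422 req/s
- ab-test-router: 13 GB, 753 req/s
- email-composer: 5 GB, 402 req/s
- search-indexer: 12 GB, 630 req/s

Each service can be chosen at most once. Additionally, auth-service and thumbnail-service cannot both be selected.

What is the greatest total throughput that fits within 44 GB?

By throughput per GB: cache-warmer 196.00, feature-flag-service 158.00, email-composer 80.40 lead.
Auth-service + cache-warmer + feature-flag-service + ab-test-router + email-composer + search-indexer uses 43 of the 44 GB and totals 3182.

3182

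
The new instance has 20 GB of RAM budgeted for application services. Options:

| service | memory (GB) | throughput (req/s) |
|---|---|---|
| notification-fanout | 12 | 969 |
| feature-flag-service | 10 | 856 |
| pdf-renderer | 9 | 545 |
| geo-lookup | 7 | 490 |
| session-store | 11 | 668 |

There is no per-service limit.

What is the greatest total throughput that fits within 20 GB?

1712

Taking 2×feature-flag-service: 20 GB used, 1712 in throughput.
Every other selection either busts 20 GB or fails to beat 1712.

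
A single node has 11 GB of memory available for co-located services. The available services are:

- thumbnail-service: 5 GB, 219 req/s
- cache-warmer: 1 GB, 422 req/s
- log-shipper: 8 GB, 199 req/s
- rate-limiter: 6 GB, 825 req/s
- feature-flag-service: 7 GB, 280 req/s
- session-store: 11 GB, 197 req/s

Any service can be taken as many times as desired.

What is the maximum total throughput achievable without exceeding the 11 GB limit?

Density check — cache-warmer 422.00, rate-limiter 137.50, thumbnail-service 43.80 are the best per GB.
Taking 11×cache-warmer: 11 GB used, 4642 in throughput.

4642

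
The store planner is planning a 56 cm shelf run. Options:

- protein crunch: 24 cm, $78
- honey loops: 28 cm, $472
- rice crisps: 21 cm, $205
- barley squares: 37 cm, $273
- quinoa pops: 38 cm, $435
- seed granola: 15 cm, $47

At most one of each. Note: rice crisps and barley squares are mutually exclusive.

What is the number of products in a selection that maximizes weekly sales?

2

The maximum weekly sales within 56 cm is 677.
One optimal bundle: honey loops + rice crisps (49 cm).
Every optimal selection uses 2 products.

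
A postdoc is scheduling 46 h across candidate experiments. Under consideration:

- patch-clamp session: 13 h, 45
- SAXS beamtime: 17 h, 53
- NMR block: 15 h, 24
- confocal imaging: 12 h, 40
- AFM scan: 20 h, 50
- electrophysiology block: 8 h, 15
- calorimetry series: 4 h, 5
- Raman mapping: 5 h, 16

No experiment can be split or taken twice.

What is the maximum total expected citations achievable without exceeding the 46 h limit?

Filling by ratio: patch-clamp session + confocal imaging + electrophysiology block + calorimetry series + Raman mapping for 121, with 4 h left unused.
The 13 h tied up in electrophysiology block and Raman mapping is better spent on SAXS beamtime — total rises to 143 (46 h).

143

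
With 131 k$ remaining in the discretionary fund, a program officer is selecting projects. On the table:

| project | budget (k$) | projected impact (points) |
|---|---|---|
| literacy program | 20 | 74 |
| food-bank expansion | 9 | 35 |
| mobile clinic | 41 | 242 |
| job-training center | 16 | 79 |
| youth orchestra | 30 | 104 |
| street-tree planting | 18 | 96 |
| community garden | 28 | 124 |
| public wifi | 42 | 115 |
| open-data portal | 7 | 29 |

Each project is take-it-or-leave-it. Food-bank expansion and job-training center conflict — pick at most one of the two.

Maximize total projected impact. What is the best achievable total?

644

Ranking by ratio (projected impact/k$): mobile clinic 5.90, street-tree planting 5.33, job-training center 4.94.
Literacy program + mobile clinic + job-training center + street-tree planting + community garden + open-data portal uses 130 of the 131 k$ and totals 644.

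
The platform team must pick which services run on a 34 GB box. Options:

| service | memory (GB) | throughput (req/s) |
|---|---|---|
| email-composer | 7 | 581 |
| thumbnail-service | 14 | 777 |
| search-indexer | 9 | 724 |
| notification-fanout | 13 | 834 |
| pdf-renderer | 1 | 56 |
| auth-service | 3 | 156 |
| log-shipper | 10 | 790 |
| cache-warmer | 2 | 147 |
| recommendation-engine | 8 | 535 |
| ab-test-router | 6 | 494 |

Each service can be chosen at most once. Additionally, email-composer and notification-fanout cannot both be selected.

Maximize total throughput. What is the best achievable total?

Ranking by ratio (throughput/GB): email-composer 83.00, ab-test-router 82.33, search-indexer 80.44, log-shipper 79.00.
Taking email-composer + search-indexer + log-shipper + cache-warmer + ab-test-router: 34 GB used, 2736 in throughput.
No other feasible combination exceeds 2736.

2736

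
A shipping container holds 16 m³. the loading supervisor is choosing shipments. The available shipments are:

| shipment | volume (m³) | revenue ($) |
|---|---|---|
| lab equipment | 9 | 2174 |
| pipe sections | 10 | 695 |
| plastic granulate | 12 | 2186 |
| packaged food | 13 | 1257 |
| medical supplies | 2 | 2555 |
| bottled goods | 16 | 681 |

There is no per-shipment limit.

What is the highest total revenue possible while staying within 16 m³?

20440

8×medical supplies uses 16 of the 16 m³ and totals 20440.
Nothing else within 16 m³ beats 20440.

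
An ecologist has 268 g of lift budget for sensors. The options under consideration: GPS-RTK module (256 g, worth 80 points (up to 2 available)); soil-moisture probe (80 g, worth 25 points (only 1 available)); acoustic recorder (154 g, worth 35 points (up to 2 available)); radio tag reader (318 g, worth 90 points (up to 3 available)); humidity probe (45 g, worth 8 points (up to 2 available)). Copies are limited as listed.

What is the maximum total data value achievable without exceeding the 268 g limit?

80

Best packing: GPS-RTK module — 256 g, 80 total.
Nothing else within 268 g beats 80.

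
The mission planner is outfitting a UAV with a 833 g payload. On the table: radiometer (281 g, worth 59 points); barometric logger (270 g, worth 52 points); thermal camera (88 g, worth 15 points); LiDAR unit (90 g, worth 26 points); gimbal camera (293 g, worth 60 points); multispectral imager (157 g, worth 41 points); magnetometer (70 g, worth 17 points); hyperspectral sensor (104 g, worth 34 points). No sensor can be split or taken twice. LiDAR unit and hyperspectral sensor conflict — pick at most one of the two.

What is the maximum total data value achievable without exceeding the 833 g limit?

Barometric logger + gimbal camera + multispectral imager + hyperspectral sensor uses 824 of the 833 g and totals 187.

187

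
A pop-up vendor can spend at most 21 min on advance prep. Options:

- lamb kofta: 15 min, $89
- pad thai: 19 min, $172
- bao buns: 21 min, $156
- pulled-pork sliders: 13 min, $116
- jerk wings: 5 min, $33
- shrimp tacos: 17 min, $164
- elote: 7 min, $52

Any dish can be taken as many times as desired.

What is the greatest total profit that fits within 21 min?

172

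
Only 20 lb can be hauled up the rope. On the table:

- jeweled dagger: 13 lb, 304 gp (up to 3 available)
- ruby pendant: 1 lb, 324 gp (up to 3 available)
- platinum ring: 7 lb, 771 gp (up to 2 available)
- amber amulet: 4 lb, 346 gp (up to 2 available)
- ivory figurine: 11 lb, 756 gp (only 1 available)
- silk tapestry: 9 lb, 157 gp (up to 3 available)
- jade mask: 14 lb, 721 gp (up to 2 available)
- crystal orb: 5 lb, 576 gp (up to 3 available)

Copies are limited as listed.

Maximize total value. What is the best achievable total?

2895

Ranking by ratio (value/lb): ruby pendant 324.00, crystal orb 115.20, platinum ring 110.14, amber amulet 86.50.
Greedy by ratio would take 3×ruby pendant + 3×crystal orb: 18 lb used, total 2700.
The 5 lb tied up in crystal orb is better spent on platinum ring — total rises to 2895 (20 lb).
That's the maximum — no swap from here does better than 2895.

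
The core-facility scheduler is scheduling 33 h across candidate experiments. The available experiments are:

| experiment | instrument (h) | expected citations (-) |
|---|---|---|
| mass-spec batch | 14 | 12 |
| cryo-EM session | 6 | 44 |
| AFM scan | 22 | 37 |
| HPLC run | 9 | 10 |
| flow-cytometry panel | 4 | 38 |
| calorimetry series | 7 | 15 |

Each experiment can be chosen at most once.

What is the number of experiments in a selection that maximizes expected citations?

3

Best achievable expected citations is 119.
For example cryo-EM session + AFM scan + flow-cytometry panel achieves it, using 32 h.
Any selection reaching 119 contains exactly 3 experiments.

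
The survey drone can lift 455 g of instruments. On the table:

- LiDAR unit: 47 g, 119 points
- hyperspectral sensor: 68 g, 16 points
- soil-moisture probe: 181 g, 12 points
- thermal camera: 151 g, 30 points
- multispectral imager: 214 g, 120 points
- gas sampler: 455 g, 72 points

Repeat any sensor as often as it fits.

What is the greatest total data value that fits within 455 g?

1071

Taking 9×LiDAR unit: 423 g used, 1071 in data value.
The spare 32 g is too small for any remaining sensor, and no exchange beats 1071.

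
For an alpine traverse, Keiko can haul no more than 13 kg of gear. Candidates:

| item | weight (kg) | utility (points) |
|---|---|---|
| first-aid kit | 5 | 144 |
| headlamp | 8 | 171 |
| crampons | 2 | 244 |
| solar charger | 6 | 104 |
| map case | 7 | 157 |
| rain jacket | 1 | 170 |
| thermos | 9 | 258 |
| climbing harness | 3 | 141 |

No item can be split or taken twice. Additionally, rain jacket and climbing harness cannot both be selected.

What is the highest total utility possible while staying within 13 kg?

Density check — rain jacket 170.00, crampons 122.00, climbing harness 47.00, first-aid kit 28.80 are the best per kg.
Taking crampons + rain jacket + thermos: 12 kg used, 672 in utility.
No other feasible combination exceeds 672.

672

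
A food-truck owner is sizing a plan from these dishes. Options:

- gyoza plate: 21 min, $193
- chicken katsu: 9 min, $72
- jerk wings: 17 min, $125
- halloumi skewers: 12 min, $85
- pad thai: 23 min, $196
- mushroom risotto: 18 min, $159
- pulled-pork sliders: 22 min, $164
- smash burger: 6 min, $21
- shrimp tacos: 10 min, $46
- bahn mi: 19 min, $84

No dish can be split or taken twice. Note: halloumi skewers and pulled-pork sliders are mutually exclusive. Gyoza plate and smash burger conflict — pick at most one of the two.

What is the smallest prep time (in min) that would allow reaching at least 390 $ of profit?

Look for the lowest-prep combination reaching 390.
gyoza plate + chicken katsu + jerk wings reaches 390 using 47 min.
Any bundle with less than 47 min falls short of 390.

47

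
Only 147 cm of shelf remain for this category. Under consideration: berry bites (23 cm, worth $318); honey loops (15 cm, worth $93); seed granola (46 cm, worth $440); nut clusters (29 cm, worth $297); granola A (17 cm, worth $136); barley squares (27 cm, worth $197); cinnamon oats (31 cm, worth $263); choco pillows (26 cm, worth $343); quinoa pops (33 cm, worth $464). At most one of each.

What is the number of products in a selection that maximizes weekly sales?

Optimal total is 1701.
For example berry bites + seed granola + granola A + choco pillows + quinoa pops achieves it, using 145 cm.
Any selection reaching 1701 contains exactly 5 products.

5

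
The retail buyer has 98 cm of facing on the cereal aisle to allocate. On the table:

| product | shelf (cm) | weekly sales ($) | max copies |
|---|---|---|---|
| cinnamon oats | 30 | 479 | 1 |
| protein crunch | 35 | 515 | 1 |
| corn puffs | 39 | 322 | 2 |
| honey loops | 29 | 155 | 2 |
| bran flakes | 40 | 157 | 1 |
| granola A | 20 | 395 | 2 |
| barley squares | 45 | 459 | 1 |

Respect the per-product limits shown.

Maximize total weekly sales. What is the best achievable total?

A density-first pass picks cinnamon oats + 2×granola A — 1269 at 70 cm.
Dropping granola A frees 20 cm; slotting in protein crunch (35 cm) lifts the total to 1389 at 85 cm.

1389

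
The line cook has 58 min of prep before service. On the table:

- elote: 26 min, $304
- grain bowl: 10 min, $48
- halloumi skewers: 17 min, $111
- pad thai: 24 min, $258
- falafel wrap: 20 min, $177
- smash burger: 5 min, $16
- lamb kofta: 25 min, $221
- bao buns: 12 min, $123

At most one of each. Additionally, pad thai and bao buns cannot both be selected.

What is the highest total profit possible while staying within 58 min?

604

By profit per min: elote 11.69, pad thai 10.75, bao buns 10.25 lead.
A density-first pass picks elote + pad thai + smash burger — 578 at 55 min.
Dropping pad thai and smash burger frees 29 min; slotting in falafel wrap + bao buns (32 min) lifts the total to 604 at 58 min.
Runner-up elote + pad thai + smash burger tops out at 578.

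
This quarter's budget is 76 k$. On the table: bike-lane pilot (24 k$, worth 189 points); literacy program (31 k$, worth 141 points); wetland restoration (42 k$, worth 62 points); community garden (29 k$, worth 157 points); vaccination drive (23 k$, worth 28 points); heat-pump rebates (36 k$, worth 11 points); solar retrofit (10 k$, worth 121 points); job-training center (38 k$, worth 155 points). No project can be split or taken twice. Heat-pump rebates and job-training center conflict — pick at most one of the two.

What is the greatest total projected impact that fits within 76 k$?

467

Bike-lane pilot + community garden + solar retrofit uses 63 of the 76 k$ and totals 467.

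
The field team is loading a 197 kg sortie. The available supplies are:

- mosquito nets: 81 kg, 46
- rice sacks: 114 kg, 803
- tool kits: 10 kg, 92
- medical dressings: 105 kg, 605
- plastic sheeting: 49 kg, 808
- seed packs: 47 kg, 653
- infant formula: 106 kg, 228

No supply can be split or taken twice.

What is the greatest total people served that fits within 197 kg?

A density-first pass picks mosquito nets + tool kits + plastic sheeting + seed packs — 1599 at 187 kg.
Replace mosquito nets and seed packs with rice sacks: the trade gains 104 net, giving 1703 at 173 kg.
Runner-up rice sacks + plastic sheeting tops out at 1611.

1703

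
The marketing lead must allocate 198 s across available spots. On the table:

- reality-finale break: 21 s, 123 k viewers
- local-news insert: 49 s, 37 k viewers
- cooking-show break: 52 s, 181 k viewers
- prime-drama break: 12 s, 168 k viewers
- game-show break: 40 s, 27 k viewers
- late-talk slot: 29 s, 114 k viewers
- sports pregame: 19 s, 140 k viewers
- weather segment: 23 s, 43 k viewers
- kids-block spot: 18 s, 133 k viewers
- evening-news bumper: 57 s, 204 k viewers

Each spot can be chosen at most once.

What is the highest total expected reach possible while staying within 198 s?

Ranking by ratio (expected reach/s): prime-drama break 14.00, kids-block spot 7.39, sports pregame 7.37.
A density-first pass picks reality-finale break + prime-drama break + late-talk slot + sports pregame + weather segment + kids-block spot + evening-news bumper — 925 at 179 s.
Dropping late-talk slot and weather segment frees 52 s; slotting in cooking-show break (52 s) lifts the total to 949 at 179 s.
Nothing else within 198 s beats 949.

949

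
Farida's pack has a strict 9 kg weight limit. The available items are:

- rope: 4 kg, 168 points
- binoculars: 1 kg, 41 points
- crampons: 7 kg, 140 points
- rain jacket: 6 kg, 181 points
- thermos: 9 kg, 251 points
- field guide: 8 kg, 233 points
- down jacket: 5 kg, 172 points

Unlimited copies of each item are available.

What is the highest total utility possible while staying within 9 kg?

Best packing: 2×rope + binoculars — 9 kg, 377 total.
That's the maximum — no swap from here does better than 377.

377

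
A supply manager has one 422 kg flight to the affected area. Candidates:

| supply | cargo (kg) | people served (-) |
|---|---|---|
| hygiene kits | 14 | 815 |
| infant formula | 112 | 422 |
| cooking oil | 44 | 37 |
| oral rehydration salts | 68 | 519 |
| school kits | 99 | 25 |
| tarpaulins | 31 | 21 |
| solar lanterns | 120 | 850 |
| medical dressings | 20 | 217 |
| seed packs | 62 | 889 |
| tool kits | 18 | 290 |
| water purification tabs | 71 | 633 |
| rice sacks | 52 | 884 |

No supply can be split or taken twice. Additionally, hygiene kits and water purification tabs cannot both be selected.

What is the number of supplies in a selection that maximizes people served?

8

The maximum people served within 422 kg is 4501.
hygiene kits + cooking oil + oral rehydration salts + solar lanterns + medical dressings + seed packs + tool kits + rice sacks hits 4501 at 398 kg.
Any selection reaching 4501 contains exactly 8 supplies.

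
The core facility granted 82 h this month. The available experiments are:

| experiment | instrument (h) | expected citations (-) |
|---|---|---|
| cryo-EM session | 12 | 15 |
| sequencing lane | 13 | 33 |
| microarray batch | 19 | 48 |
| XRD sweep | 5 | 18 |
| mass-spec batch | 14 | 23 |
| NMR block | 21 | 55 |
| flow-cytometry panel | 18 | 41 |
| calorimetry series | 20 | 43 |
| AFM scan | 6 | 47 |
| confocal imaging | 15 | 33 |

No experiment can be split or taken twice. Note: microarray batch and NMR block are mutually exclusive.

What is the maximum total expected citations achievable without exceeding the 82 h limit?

230

Best packing: sequencing lane + microarray batch + XRD sweep + flow-cytometry panel + calorimetry series + AFM scan — 81 h, 230 total.
An exhaustive check of the 1024 subsets confirms 230.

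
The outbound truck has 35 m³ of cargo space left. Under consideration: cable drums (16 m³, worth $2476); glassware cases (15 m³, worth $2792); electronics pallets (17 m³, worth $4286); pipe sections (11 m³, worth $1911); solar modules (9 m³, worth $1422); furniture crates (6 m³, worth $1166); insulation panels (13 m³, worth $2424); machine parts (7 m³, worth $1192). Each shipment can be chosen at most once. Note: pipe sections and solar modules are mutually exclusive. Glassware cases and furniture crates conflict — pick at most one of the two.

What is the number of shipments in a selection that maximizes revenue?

3

Optimal total is 7389.
One optimal bundle: electronics pallets + pipe sections + machine parts (35 m³).
All optima have 3 shipments.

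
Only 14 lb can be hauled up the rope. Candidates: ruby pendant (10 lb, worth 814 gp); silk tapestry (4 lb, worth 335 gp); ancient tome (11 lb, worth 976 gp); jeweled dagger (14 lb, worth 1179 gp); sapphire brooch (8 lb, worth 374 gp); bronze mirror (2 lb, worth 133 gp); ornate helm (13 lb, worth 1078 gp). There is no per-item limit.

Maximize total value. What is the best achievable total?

Ranking by ratio (value/lb): ancient tome 88.73, jeweled dagger 84.21, silk tapestry 83.75.
The ratio heuristic lands on ancient tome + bronze mirror (1109) but leaves 1 lb idle.
Dropping ancient tome and bronze mirror frees 13 lb; slotting in jeweled dagger (14 lb) lifts the total to 1179 at 14 lb.
No other feasible combination exceeds 1179.

1179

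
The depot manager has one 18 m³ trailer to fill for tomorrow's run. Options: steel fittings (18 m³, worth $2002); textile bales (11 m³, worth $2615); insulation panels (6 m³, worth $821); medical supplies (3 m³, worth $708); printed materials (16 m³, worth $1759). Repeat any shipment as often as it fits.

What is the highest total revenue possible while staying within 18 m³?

4248

The ratio heuristic lands on textile bales + 2×medical supplies (4031) but leaves 1 m³ idle.
Dropping textile bales frees 11 m³; slotting in 4×medical supplies (12 m³) lifts the total to 4248 at 18 m³.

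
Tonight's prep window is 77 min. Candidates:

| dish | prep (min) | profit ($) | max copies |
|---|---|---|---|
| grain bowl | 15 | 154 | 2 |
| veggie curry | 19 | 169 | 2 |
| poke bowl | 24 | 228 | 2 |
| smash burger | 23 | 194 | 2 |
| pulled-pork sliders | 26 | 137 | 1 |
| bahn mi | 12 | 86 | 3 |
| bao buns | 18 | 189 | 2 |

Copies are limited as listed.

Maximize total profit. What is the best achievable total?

760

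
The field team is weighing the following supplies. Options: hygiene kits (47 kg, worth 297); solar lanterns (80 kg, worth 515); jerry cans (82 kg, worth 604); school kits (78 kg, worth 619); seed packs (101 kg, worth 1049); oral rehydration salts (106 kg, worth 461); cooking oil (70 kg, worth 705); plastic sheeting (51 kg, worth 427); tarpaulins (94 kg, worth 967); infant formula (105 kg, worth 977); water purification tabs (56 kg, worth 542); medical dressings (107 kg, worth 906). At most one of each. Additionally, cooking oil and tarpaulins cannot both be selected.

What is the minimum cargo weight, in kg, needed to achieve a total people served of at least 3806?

Minimise kg subject to total people served ≥ 3806.
Taking hygiene kits + seed packs + tarpaulins + infant formula + water purification tabs gives 3832 (≥ 3806) for 403 kg.
Below 403 kg the best achievable stays under 3806.

403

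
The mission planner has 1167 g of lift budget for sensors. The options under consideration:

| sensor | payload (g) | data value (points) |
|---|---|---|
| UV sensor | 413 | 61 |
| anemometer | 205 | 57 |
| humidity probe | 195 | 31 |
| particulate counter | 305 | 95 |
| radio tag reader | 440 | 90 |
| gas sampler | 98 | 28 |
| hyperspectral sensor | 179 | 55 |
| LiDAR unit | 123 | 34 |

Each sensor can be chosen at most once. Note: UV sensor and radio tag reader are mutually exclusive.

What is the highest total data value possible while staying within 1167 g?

302

Density check — particulate counter 0.31, hyperspectral sensor 0.31, gas sampler 0.29, anemometer 0.28 are the best per g.
The ratio heuristic lands on anemometer + humidity probe + particulate counter + gas sampler + hyperspectral sensor + LiDAR unit (300) but leaves 62 g idle.
The 400 g tied up in anemometer and humidity probe is better spent on radio tag reader — total rises to 302 (1145 g).
Runner-up anemometer + humidity probe + particulate counter + gas sampler + hyperspectral sensor + LiDAR unit tops out at 300.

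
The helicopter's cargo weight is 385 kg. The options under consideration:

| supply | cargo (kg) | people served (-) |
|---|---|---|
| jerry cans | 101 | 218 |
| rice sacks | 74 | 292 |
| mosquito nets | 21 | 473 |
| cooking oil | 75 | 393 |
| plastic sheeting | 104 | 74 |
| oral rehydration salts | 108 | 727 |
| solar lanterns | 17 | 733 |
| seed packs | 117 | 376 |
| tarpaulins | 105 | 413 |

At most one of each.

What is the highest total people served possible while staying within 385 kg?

2739

Ranking by ratio (people served/kg): solar lanterns 43.12, mosquito nets 22.52, oral rehydration salts 6.73, cooking oil 5.24.
A density-first pass picks rice sacks + mosquito nets + cooking oil + oral rehydration salts + solar lanterns — 2618 at 295 kg.
Dropping rice sacks frees 74 kg; slotting in tarpaulins (105 kg) lifts the total to 2739 at 326 kg.
No other feasible combination exceeds 2739.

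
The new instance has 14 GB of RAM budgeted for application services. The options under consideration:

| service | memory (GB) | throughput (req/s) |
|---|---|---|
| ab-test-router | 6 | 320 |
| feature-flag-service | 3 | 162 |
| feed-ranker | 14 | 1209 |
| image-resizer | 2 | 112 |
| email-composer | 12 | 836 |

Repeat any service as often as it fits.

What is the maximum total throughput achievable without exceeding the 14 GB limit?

1209

Density check — feed-ranker 86.36, email-composer 69.67, image-resizer 56.00 are the best per GB.
Best packing: feed-ranker — 14 GB, 1209 total.
Every other selection either busts 14 GB or fails to beat 1209.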